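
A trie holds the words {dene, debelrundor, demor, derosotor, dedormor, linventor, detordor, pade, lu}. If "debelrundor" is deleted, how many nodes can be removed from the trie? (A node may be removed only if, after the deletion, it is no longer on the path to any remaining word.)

A node on "debelrundor"'s path can go only if nothing else ends at it or branches off below it.
The suffix "belrundor" (9 nodes) is used only by "debelrundor"; the node for "de" still has the child "n", so pruning stops there.
Nodes removed: 9

9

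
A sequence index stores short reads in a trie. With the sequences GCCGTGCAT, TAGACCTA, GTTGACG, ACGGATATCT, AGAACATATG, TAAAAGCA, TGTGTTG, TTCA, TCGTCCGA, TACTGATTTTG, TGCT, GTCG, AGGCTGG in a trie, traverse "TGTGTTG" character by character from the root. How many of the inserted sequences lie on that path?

Walk "TGTGTTG" from the root; an end-of-word marker is hit whenever a stored word is a prefix of "TGTGTTG".
Prefixes of the query that are stored words: "TGTGTTG"
Count: 1

1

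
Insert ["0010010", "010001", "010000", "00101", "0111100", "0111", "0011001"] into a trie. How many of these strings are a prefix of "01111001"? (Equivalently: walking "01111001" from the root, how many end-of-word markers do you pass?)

2

Traverse "01111001" character by character; count nodes along the way that are marked as word ends.
Prefixes of the query that are stored words: "0111", "0111100"
Count: 2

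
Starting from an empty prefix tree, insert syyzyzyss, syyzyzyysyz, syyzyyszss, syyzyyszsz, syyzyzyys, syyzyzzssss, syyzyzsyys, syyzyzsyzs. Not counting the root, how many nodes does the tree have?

30

Count nodes per top-level branch (shared prefixes stored once):
  's'-branch (syyzyyszss, syyzyyszsz, syyzyzsyys, syyzyzsyzs, syyzyzyss, syyzyzyys, syyzyzyysyz, syyzyzzssss): 30 nodes
Sum: 30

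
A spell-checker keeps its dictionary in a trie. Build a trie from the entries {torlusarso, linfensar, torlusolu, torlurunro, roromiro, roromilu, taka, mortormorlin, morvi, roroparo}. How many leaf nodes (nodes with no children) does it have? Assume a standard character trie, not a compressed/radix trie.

10

A leaf is a node with no children — equivalently, the end of a word that is not a proper prefix of any other stored word.
Those words: "linfensar", "mortormorlin", "morvi", "roromilu", "roromiro", "roroparo", "taka", "torlurunro", "torlusarso", "torlusolu"
Leaf count: 10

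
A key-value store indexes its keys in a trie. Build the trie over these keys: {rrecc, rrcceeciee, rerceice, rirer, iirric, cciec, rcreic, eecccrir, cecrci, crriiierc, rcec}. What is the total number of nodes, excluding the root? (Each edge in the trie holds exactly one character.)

63

For each word, the new-node count is its length minus the longest prefix already in the trie:
  "rrecc" → 5 new (r, r, e, c, c)
  "rrcceeciee" → prefix "rr" already present; 8 new (c, c, e, e, c, i, e, e)
  "rerceice" → prefix "r" already present; 7 new (e, r, c, e, i, c, e)
  "rirer" → prefix "r" already present; 4 new (i, r, e, r)
  "iirric" → 6 new (i, i, r, r, i, c)
  "cciec" → 5 new (c, c, i, e, c)
  "rcreic" → prefix "r" already present; 5 new (c, r, e, i, c)
  "eecccrir" → 8 new (e, e, c, c, c, r, i, r)
  "cecrci" → prefix "c" already present; 5 new (e, c, r, c, i)
  "crriiierc" → prefix "c" already present; 8 new (r, r, i, i, i, e, r, c)
  "rcec" → prefix "rc" already present; 2 new (e, c)
Total nodes = 5 + 8 + 7 + 4 + 6 + 5 + 5 + 8 + 5 + 8 + 2 = 63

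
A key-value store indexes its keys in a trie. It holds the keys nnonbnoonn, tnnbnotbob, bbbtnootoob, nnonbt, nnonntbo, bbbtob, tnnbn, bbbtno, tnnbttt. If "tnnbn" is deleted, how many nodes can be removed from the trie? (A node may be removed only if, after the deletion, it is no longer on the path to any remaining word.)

0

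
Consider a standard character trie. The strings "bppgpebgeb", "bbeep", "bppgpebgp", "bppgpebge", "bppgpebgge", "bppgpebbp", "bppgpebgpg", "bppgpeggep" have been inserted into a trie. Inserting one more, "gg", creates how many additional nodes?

2

No existing word starts with "g", so every character of "gg" needs a new node.
2 − 0 = 2 new nodes.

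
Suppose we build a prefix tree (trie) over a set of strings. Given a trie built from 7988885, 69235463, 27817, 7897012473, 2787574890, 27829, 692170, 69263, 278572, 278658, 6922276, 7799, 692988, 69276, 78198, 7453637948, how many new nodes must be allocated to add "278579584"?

4

The longest prefix of "278579584" already in the trie is "27857" (length 5).
So 9 − 5 = 4 new nodes.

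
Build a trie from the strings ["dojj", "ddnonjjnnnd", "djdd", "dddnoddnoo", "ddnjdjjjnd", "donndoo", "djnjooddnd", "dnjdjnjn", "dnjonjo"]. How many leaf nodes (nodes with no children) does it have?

A leaf is a node with no children — equivalently, the end of a word that is not a proper prefix of any other stored word.
Those words: "dddnoddnoo", "ddnjdjjjnd", "ddnonjjnnnd", "djdd", "djnjooddnd", "dnjdjnjn", "dnjonjo", "dojj", "donndoo"
Leaf count: 9

9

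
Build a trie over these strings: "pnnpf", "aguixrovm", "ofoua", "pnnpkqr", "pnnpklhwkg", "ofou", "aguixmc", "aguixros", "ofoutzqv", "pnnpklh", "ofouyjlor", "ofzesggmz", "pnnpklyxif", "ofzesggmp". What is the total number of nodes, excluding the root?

Count nodes per top-level branch (shared prefixes stored once):
  'a'-branch (aguixmc, aguixros, aguixrovm): 12 nodes
  'o'-branch (ofou, ofoua, ofoutzqv, ofouyjlor, ofzesggmp, ofzesggmz): 22 nodes
  'p'-branch (pnnpf, pnnpklh, pnnpklhwkg, pnnpklyxif, pnnpkqr): 17 nodes
Sum: 51

51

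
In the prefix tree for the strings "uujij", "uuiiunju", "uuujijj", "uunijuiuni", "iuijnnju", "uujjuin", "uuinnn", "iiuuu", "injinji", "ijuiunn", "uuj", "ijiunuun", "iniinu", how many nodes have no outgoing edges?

A leaf is a node with no children — equivalently, the end of a word that is not a proper prefix of any other stored word.
Those words: "iiuuu", "ijiunuun", "ijuiunn", "iniinu", "injinji", "iuijnnju", "uuiiunju", "uuinnn", "uujij", "uujjuin", "uunijuiuni", "uuujijj"
Leaf count: 12

12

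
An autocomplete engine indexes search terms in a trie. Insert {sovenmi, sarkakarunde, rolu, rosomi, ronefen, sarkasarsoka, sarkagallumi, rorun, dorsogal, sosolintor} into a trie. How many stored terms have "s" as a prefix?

5

Filter for entries beginning with "s":
Matches: "sarkagallumi", "sarkakarunde", "sarkasarsoka", "sosolintor", "sovenmi"
Count: 5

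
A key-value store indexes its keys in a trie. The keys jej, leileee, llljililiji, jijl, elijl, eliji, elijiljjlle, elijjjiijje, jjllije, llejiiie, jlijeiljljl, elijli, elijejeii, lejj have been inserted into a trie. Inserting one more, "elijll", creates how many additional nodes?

Walking "elijll" from the root, the first 5 characters ("elijl") follow existing edges; "l" is the first miss.
Each of the 1 remaining characters creates one node.

1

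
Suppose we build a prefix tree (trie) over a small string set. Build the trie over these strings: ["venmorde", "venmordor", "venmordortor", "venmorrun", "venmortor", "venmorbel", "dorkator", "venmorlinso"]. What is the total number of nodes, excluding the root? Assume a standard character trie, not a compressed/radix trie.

Insert word by word; a character creates a node only if that edge doesn't already exist:
  "venmorde" → 8 new (v, e, n, m, o, r, d, e)
  "venmordor" → prefix "venmord" already present; 2 new (o, r)
  "venmordortor" → prefix "venmordor" already present; 3 new (t, o, r)
  "venmorrun" → prefix "venmor" already present; 3 new (r, u, n)
  "venmortor" → prefix "venmor" already present; 3 new (t, o, r)
  "venmorbel" → prefix "venmor" already present; 3 new (b, e, l)
  "dorkator" → 8 new (d, o, r, k, a, t, o, r)
  "venmorlinso" → prefix "venmor" already present; 5 new (l, i, n, s, o)
Total nodes = 8 + 2 + 3 + 3 + 3 + 3 + 8 + 5 = 35

35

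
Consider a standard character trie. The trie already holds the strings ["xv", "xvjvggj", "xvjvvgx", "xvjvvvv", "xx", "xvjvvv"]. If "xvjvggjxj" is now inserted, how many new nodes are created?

2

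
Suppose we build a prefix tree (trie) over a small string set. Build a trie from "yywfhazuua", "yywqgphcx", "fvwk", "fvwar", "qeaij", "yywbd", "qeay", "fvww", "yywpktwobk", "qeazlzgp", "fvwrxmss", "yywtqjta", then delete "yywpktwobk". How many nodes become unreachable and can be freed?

Walk "yywpktwobk" from the leaf back toward the root, removing each node that no remaining word uses.
The suffix "pktwobk" (7 nodes) is used only by "yywpktwobk"; the node for "yyw" still has the child "f", so pruning stops there.
Nodes removed: 7

7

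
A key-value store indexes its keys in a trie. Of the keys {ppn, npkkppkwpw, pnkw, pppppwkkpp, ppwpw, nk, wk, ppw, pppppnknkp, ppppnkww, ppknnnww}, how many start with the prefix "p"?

8

Traverse to the node for "p", then collect every word in that subtree.
Words under "p": pnkw, ppknnnww, ppn, ppppnkww, pppppnknkp, pppppwkkpp, ppw, ppwpw
Count: 8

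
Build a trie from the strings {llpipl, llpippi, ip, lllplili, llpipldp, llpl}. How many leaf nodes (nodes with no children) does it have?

5

A leaf is a node with no children — equivalently, the end of a word that is not a proper prefix of any other stored word.
Those words: "ip", "lllplili", "llpipldp", "llpippi", "llpl"
Leaf count: 5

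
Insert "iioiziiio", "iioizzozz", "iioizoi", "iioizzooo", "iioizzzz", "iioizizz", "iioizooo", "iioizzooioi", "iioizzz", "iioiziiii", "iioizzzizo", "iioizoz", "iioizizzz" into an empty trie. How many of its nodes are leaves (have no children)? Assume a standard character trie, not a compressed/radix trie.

11

A leaf is a node with no children — equivalently, the end of a word that is not a proper prefix of any other stored word.
Those words: "iioiziiii", "iioiziiio", "iioizizzz", "iioizoi", "iioizooo", "iioizoz", "iioizzooioi", "iioizzooo", "iioizzozz", "iioizzzizo", "iioizzzz"
Leaf count: 11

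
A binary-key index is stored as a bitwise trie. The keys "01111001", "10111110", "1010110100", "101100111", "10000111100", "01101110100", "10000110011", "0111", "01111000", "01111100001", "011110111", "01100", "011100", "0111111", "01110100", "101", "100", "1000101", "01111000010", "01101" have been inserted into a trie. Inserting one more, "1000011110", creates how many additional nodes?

0

Every character of "1000011110" already lies on an existing path (it is a prefix of some stored word).
No new nodes are needed: 0.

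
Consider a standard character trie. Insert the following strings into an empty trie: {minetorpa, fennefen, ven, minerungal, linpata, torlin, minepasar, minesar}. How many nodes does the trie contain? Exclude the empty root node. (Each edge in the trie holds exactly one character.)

Count nodes per top-level branch (shared prefixes stored once):
  'f'-branch (fennefen): 8 nodes
  'l'-branch (linpata): 7 nodes
  'm'-branch (minepasar, minerungal, minesar, minetorpa): 23 nodes
  't'-branch (torlin): 6 nodes
  'v'-branch (ven): 3 nodes
Sum: 47

47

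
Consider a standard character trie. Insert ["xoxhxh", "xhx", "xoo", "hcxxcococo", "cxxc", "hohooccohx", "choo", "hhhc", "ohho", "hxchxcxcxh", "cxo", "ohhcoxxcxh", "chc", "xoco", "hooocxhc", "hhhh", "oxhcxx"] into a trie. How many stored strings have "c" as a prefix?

4

Filter for entries beginning with "c":
Matches: "chc", "choo", "cxo", "cxxc"
Count: 4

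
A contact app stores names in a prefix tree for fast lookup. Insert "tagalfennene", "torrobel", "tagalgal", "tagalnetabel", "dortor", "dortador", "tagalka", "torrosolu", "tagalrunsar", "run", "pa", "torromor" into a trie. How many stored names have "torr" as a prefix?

Filter for entries beginning with "torr":
Matches: "torrobel", "torromor", "torrosolu"
Count: 3

3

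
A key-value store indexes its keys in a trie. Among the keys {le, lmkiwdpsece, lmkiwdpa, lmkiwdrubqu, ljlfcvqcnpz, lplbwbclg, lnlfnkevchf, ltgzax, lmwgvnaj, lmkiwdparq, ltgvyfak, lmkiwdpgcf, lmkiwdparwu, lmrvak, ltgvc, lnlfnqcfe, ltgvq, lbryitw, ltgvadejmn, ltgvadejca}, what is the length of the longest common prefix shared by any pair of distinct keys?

Equivalently: take the maximum, over all pairs, of their longest common prefix length.
e.g. "lmkiwdparq" and "lmkiwdparwu" share the prefix "lmkiwdpar" of length 9; no pair shares a longer one.
Longest shared-prefix length: 9

9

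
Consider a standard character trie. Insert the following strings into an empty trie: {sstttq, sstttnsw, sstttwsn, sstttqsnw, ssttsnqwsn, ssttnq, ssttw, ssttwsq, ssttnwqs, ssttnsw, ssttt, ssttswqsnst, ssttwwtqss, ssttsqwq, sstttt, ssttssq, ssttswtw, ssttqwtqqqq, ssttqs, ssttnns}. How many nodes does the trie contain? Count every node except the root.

For each word, the new-node count is its length minus the longest prefix already in the trie:
  "sstttq" → 6 new (s, s, t, t, t, q)
  "sstttnsw" → prefix "ssttt" already present; 3 new (n, s, w)
  "sstttwsn" → prefix "ssttt" already present; 3 new (w, s, n)
  "sstttqsnw" → prefix "sstttq" already present; 3 new (s, n, w)
  "ssttsnqwsn" → prefix "sstt" already present; 6 new (s, n, q, w, s, n)
  "ssttnq" → prefix "sstt" already present; 2 new (n, q)
  "ssttw" → prefix "sstt" already present; 1 new (w)
  "ssttwsq" → prefix "ssttw" already present; 2 new (s, q)
  "ssttnwqs" → prefix "ssttn" already present; 3 new (w, q, s)
  "ssttnsw" → prefix "ssttn" already present; 2 new (s, w)
  "ssttt" → prefix "ssttt" already present; 0 new (none)
  "ssttswqsnst" → prefix "sstts" already present; 6 new (w, q, s, n, s, t)
  "ssttwwtqss" → prefix "ssttw" already present; 5 new (w, t, q, s, s)
  "ssttsqwq" → prefix "sstts" already present; 3 new (q, w, q)
  "sstttt" → prefix "ssttt" already present; 1 new (t)
  "ssttssq" → prefix "sstts" already present; 2 new (s, q)
  "ssttswtw" → prefix "ssttsw" already present; 2 new (t, w)
  "ssttqwtqqqq" → prefix "sstt" already present; 7 new (q, w, t, q, q, q, q)
  "ssttqs" → prefix "ssttq" already present; 1 new (s)
  "ssttnns" → prefix "ssttn" already present; 2 new (n, s)
Total nodes = 6 + 3 + 3 + 3 + 6 + 2 + 1 + 2 + 3 + 2 + 0 + 6 + 5 + 3 + 1 + 2 + 2 + 7 + 1 + 2 = 60

60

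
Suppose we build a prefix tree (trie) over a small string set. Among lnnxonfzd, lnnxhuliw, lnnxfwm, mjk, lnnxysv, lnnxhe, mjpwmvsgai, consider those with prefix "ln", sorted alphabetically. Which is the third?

Filter for "ln…" and sort: "lnnxfwm", "lnnxhe", "lnnxhuliw", "lnnxonfzd", "lnnxysv"
The 3rd is lnnxhuliw.

lnnxhuliw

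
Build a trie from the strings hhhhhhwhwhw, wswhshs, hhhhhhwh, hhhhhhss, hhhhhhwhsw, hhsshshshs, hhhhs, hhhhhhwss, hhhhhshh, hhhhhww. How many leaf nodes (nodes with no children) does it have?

A leaf is a node with no children — equivalently, the end of a word that is not a proper prefix of any other stored word.
Those words: "hhhhhhss", "hhhhhhwhsw", "hhhhhhwhwhw", "hhhhhhwss", "hhhhhshh", "hhhhhww", "hhhhs", "hhsshshshs", "wswhshs"
Leaf count: 9

9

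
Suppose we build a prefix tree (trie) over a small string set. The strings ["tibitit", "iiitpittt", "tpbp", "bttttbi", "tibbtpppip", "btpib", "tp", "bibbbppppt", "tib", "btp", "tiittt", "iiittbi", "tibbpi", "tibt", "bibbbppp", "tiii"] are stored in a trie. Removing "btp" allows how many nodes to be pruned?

0

Walk "btp" from the leaf back toward the root, removing each node that no remaining word uses.
Every node on "btp" is still needed (e.g. by "btpib"), so nothing is freed.
Nodes removed: 0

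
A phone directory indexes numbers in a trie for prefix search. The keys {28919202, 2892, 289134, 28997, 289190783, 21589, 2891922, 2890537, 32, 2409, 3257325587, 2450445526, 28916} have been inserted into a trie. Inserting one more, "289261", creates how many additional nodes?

Walking "289261" from the root, the first 4 characters ("2892") follow existing edges; "6" is the first miss.
Each of the 2 remaining characters creates one node.

2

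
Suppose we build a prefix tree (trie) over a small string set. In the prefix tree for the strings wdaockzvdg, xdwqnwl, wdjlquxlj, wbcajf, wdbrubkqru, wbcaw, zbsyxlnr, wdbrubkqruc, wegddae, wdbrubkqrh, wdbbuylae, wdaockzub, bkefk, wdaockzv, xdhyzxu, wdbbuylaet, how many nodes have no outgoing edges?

13

Leaves are exactly the stored words that no other stored word extends.
Those words: "bkefk", "wbcajf", "wbcaw", "wdaockzub", "wdaockzvdg", "wdbbuylaet", "wdbrubkqrh", "wdbrubkqruc", "wdjlquxlj", "wegddae", "xdhyzxu", "xdwqnwl", "zbsyxlnr"
Leaf count: 13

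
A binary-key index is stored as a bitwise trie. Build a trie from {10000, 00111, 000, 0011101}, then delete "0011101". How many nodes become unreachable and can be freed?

2

Walk "0011101" from the leaf back toward the root, removing each node that no remaining word uses.
The suffix "01" (2 nodes) is used only by "0011101"; "00111" is itself a stored word, so pruning stops there.
Nodes removed: 2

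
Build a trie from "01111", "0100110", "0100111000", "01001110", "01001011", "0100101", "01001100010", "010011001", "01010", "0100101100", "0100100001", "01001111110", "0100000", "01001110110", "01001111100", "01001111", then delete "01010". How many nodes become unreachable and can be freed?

A node on "01010"'s path can go only if nothing else ends at it or branches off below it.
The suffix "10" (2 nodes) is used only by "01010"; the node for "010" still has the child "0", so pruning stops there.
Nodes removed: 2

2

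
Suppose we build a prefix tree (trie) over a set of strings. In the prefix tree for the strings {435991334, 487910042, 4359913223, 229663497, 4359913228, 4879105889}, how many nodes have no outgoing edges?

Leaves are exactly the stored words that no other stored word extends.
Those words: "229663497", "4359913223", "4359913228", "435991334", "487910042", "4879105889"
Leaf count: 6

6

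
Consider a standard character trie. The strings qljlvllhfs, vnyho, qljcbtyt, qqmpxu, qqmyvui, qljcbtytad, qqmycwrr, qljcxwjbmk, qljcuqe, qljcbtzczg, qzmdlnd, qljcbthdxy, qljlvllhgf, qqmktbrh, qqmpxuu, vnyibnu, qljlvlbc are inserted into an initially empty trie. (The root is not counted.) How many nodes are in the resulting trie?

72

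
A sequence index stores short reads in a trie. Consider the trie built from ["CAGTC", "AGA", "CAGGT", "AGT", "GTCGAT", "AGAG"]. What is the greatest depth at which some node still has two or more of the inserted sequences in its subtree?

Look for the deepest trie node that still has at least two words in its subtree.
"AGA" and "AGAG" agree on "AGA" (3 characters) before diverging; nothing deeper is shared.
Longest shared-prefix length: 3

3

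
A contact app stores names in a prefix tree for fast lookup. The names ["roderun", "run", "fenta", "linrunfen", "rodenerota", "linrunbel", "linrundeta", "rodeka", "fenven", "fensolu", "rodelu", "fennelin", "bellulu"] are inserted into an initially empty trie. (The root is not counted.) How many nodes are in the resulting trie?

59

Insert word by word; a character creates a node only if that edge doesn't already exist:
  "roderun" → 7 new (r, o, d, e, r, u, n)
  "run" → prefix "r" already present; 2 new (u, n)
  "fenta" → 5 new (f, e, n, t, a)
  "linrunfen" → 9 new (l, i, n, r, u, n, f, e, n)
  "rodenerota" → prefix "rode" already present; 6 new (n, e, r, o, t, a)
  "linrunbel" → prefix "linrun" already present; 3 new (b, e, l)
  "linrundeta" → prefix "linrun" already present; 4 new (d, e, t, a)
  "rodeka" → prefix "rode" already present; 2 new (k, a)
  "fenven" → prefix "fen" already present; 3 new (v, e, n)
  "fensolu" → prefix "fen" already present; 4 new (s, o, l, u)
  "rodelu" → prefix "rode" already present; 2 new (l, u)
  "fennelin" → prefix "fen" already present; 5 new (n, e, l, i, n)
  "bellulu" → 7 new (b, e, l, l, u, l, u)
Total nodes = 7 + 2 + 5 + 9 + 6 + 3 + 4 + 2 + 3 + 4 + 2 + 5 + 7 = 59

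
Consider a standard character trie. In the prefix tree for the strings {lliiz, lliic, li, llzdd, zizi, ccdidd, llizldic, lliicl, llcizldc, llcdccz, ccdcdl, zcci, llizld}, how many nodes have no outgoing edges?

Leaves are exactly the stored words that no other stored word extends.
Those words: "ccdcdl", "ccdidd", "li", "llcdccz", "llcizldc", "lliicl", "lliiz", "llizldic", "llzdd", "zcci", "zizi"
Leaf count: 11

11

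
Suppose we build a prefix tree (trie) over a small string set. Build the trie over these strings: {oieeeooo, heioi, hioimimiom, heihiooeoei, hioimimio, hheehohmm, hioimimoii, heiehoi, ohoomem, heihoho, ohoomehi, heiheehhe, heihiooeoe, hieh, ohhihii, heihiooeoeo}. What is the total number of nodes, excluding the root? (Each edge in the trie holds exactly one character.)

Count nodes per top-level branch (shared prefixes stored once):
  'h'-branch (heiehoi, heiheehhe, heihiooeoe, heihiooeoei, heihiooeoeo, heihoho, heioi, hheehohmm, hieh, hioimimio, hioimimiom, hioimimoii): 48 nodes
  'o'-branch (ohhihii, ohoomehi, ohoomem, oieeeooo): 21 nodes
Sum: 69

69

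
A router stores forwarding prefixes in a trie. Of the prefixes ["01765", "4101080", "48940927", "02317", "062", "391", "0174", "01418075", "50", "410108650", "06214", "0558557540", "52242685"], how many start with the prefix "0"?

Filter for entries beginning with "0":
Matches: "01418075", "0174", "01765", "02317", "0558557540", "062", "06214"
Count: 7

7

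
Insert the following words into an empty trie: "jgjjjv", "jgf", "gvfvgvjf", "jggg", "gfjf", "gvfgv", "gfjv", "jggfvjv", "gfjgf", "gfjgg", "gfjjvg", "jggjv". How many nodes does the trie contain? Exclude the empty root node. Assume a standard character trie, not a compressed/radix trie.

35

For each word, the new-node count is its length minus the longest prefix already in the trie:
  "jgjjjv" → 6 new (j, g, j, j, j, v)
  "jgf" → prefix "jg" already present; 1 new (f)
  "gvfvgvjf" → 8 new (g, v, f, v, g, v, j, f)
  "jggg" → prefix "jg" already present; 2 new (g, g)
  "gfjf" → prefix "g" already present; 3 new (f, j, f)
  "gvfgv" → prefix "gvf" already present; 2 new (g, v)
  "gfjv" → prefix "gfj" already present; 1 new (v)
  "jggfvjv" → prefix "jgg" already present; 4 new (f, v, j, v)
  "gfjgf" → prefix "gfj" already present; 2 new (g, f)
  "gfjgg" → prefix "gfjg" already present; 1 new (g)
  "gfjjvg" → prefix "gfj" already present; 3 new (j, v, g)
  "jggjv" → prefix "jgg" already present; 2 new (j, v)
Total nodes = 6 + 1 + 8 + 2 + 3 + 2 + 1 + 4 + 2 + 1 + 3 + 2 = 35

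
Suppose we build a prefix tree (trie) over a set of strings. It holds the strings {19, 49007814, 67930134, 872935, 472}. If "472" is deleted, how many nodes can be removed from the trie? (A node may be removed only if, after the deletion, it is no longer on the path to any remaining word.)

2

After clearing the end-marker at "472", prune upward until reaching a node still needed by another word.
The suffix "72" (2 nodes) is used only by "472"; the node for "4" still has the child "9", so pruning stops there.
Nodes removed: 2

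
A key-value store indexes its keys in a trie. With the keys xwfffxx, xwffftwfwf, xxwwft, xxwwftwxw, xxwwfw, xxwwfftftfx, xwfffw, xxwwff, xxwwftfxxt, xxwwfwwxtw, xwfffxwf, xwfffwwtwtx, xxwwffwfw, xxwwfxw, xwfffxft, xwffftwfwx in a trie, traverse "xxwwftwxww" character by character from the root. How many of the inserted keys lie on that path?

2

Check each prefix of "xxwwftwxww" against the stored set — each match is an end-marker on the path.
Prefixes of the query that are stored words: "xxwwft", "xxwwftwxw"
Count: 2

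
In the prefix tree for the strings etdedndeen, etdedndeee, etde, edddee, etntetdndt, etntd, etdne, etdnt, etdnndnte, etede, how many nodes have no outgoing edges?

9

Leaves are exactly the stored words that no other stored word extends.
Those words: "edddee", "etdedndeee", "etdedndeen", "etdne", "etdnndnte", "etdnt", "etede", "etntd", "etntetdndt"
Leaf count: 9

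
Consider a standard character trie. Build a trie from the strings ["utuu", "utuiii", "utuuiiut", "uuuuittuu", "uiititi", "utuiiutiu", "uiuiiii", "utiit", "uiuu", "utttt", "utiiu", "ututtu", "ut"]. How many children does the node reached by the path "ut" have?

3

Walk "ut" from the root, arriving at one node.
Characters that immediately follow "ut" among the stored strings: {i, t, u}.
That node has 3 child edges.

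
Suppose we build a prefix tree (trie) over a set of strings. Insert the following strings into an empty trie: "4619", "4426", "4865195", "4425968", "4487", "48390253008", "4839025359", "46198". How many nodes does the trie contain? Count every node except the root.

Trie structure (* marks end of a word):
(root)
└─ 4
   ├─ 4
   │  ├─ 2
   │  │  ├─ 5
   │  │  │  └─ 9
   │  │  │     └─ 6
   │  │  │        └─ 8 *
   │  │  └─ 6 *
   │  └─ 8
   │     └─ 7 *
   ├─ 6
   │  └─ 1
   │     └─ 9 *
   │        └─ 8 *
   └─ 8
      ├─ 3
      │  └─ 9
      │     └─ 0
      │        └─ 2
      │           └─ 5
      │              └─ 3
      │                 ├─ 0
      │                 │  └─ 0
      │                 │     └─ 8 *
      │                 └─ 5
      │                    └─ 9 *
      └─ 6
         └─ 5
            └─ 1
               └─ 9
                  └─ 5 *
Counting every labelled node above: 31.

31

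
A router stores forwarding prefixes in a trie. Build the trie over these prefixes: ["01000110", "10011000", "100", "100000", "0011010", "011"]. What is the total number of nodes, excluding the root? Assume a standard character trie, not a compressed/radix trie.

Insert word by word; a character creates a node only if that edge doesn't already exist:
  "01000110" → 8 new (0, 1, 0, 0, 0, 1, 1, 0)
  "10011000" → 8 new (1, 0, 0, 1, 1, 0, 0, 0)
  "100" → prefix "100" already present; 0 new (none)
  "100000" → prefix "100" already present; 3 new (0, 0, 0)
  "0011010" → prefix "0" already present; 6 new (0, 1, 1, 0, 1, 0)
  "011" → prefix "01" already present; 1 new (1)
Total nodes = 8 + 8 + 0 + 3 + 6 + 1 = 26

26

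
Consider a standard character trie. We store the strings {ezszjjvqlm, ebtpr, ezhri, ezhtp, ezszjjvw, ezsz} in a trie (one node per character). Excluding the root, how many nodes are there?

20

Trie structure (* marks end of a word):
(root)
└─ e
   ├─ b
   │  └─ t
   │     └─ p
   │        └─ r *
   └─ z
      ├─ h
      │  ├─ r
      │  │  └─ i *
      │  └─ t
      │     └─ p *
      └─ s
         └─ z *
            └─ j
               └─ j
                  └─ v
                     ├─ q
                     │  └─ l
                     │     └─ m *
                     └─ w *
Counting every labelled node above: 20.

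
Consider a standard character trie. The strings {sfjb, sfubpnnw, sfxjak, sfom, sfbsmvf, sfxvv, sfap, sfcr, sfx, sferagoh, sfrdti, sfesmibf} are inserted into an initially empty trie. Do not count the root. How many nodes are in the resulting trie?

42

Insert word by word; a character creates a node only if that edge doesn't already exist:
  "sfjb" → 4 new (s, f, j, b)
  "sfubpnnw" → prefix "sf" already present; 6 new (u, b, p, n, n, w)
  "sfxjak" → prefix "sf" already present; 4 new (x, j, a, k)
  "sfom" → prefix "sf" already present; 2 new (o, m)
  "sfbsmvf" → prefix "sf" already present; 5 new (b, s, m, v, f)
  "sfxvv" → prefix "sfx" already present; 2 new (v, v)
  "sfap" → prefix "sf" already present; 2 new (a, p)
  "sfcr" → prefix "sf" already present; 2 new (c, r)
  "sfx" → prefix "sfx" already present; 0 new (none)
  "sferagoh" → prefix "sf" already present; 6 new (e, r, a, g, o, h)
  "sfrdti" → prefix "sf" already present; 4 new (r, d, t, i)
  "sfesmibf" → prefix "sfe" already present; 5 new (s, m, i, b, f)
Total nodes = 4 + 6 + 4 + 2 + 5 + 2 + 2 + 2 + 0 + 6 + 4 + 5 = 42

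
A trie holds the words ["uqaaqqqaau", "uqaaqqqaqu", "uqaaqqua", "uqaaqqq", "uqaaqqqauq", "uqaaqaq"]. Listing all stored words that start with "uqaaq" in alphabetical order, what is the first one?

uqaaqaq

Words with prefix "uqaaq", in lexicographic order: "uqaaqaq", "uqaaqqq", "uqaaqqqaau", "uqaaqqqaqu", "uqaaqqqauq", "uqaaqqua"
Position 1: uqaaqaq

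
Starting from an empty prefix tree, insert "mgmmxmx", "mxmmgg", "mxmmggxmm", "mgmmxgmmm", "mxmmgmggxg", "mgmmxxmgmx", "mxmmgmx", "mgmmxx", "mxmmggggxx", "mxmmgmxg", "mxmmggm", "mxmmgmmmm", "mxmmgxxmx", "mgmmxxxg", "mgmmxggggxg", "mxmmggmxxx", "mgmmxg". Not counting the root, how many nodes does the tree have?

53

Trace insertions, counting only characters that open a new branch:
  "mgmmxmx" → 7 new (m, g, m, m, x, m, x)
  "mxmmgg" → prefix "m" already present; 5 new (x, m, m, g, g)
  "mxmmggxmm" → prefix "mxmmgg" already present; 3 new (x, m, m)
  "mgmmxgmmm" → prefix "mgmmx" already present; 4 new (g, m, m, m)
  "mxmmgmggxg" → prefix "mxmmg" already present; 5 new (m, g, g, x, g)
  "mgmmxxmgmx" → prefix "mgmmx" already present; 5 new (x, m, g, m, x)
  "mxmmgmx" → prefix "mxmmgm" already present; 1 new (x)
  "mgmmxx" → prefix "mgmmxx" already present; 0 new (none)
  "mxmmggggxx" → prefix "mxmmgg" already present; 4 new (g, g, x, x)
  "mxmmgmxg" → prefix "mxmmgmx" already present; 1 new (g)
  "mxmmggm" → prefix "mxmmgg" already present; 1 new (m)
  "mxmmgmmmm" → prefix "mxmmgm" already present; 3 new (m, m, m)
  "mxmmgxxmx" → prefix "mxmmg" already present; 4 new (x, x, m, x)
  "mgmmxxxg" → prefix "mgmmxx" already present; 2 new (x, g)
  "mgmmxggggxg" → prefix "mgmmxg" already present; 5 new (g, g, g, x, g)
  "mxmmggmxxx" → prefix "mxmmggm" already present; 3 new (x, x, x)
  "mgmmxg" → prefix "mgmmxg" already present; 0 new (none)
Total nodes = 7 + 5 + 3 + 4 + 5 + 5 + 1 + 0 + 4 + 1 + 1 + 3 + 4 + 2 + 5 + 3 + 0 = 53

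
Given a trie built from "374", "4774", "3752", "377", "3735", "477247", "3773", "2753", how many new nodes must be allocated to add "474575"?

4

Walking "474575" from the root, the first 2 characters ("47") follow existing edges; "4" is the first miss.
Each of the 4 remaining characters creates one node.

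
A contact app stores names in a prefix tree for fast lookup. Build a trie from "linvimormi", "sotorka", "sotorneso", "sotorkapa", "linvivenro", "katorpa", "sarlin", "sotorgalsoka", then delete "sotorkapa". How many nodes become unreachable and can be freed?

Walk "sotorkapa" from the leaf back toward the root, removing each node that no remaining word uses.
The suffix "pa" (2 nodes) is used only by "sotorkapa"; "sotorka" is itself a stored word, so pruning stops there.
Nodes removed: 2

2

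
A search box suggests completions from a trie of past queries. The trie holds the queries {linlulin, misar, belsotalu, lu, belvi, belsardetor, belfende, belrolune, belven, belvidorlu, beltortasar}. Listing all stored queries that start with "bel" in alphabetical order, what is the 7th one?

Words with prefix "bel", in lexicographic order: "belfende", "belrolune", "belsardetor", "belsotalu", "beltortasar", "belven", "belvi", "belvidorlu"
Position 7: belvi

belvi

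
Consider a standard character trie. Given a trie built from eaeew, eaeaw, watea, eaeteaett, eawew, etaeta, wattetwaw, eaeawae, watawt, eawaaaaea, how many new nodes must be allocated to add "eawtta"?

3

Walking "eawtta" from the root, the first 3 characters ("eaw") follow existing edges; "t" is the first miss.
So 6 − 3 = 3 new nodes.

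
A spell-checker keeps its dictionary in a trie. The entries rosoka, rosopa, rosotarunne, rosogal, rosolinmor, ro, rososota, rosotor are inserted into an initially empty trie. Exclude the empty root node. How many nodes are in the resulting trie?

Trie structure (* marks end of a word):
(root)
└─ r
   └─ o *
      └─ s
         └─ o
            ├─ g
            │  └─ a
            │     └─ l *
            ├─ k
            │  └─ a *
            ├─ l
            │  └─ i
            │     └─ n
            │        └─ m
            │           └─ o
            │              └─ r *
            ├─ p
            │  └─ a *
            ├─ s
            │  └─ o
            │     └─ t
            │        └─ a *
            └─ t
               ├─ a
               │  └─ r
               │     └─ u
               │        └─ n
               │           └─ n
               │              └─ e *
               └─ o
                  └─ r *
Counting every labelled node above: 30.

30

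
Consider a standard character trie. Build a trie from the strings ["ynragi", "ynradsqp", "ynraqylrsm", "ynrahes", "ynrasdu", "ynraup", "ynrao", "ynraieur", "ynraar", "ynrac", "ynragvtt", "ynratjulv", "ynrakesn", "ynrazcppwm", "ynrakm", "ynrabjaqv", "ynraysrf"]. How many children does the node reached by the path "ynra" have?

Walk "ynra" from the root, arriving at one node.
Characters that immediately follow "ynra" among the stored strings: {a, b, c, d, g, h, i, k, o, q, s, t, u, y, z}.
That node has 15 child edges.

15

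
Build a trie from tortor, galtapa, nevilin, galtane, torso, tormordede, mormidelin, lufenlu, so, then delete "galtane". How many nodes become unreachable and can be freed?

2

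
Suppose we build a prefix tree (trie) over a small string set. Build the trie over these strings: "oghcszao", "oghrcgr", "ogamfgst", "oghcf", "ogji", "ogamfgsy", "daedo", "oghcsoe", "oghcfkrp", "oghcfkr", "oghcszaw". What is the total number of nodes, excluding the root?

33

Insert word by word; a character creates a node only if that edge doesn't already exist:
  "oghcszao" → 8 new (o, g, h, c, s, z, a, o)
  "oghrcgr" → prefix "ogh" already present; 4 new (r, c, g, r)
  "ogamfgst" → prefix "og" already present; 6 new (a, m, f, g, s, t)
  "oghcf" → prefix "oghc" already present; 1 new (f)
  "ogji" → prefix "og" already present; 2 new (j, i)
  "ogamfgsy" → prefix "ogamfgs" already present; 1 new (y)
  "daedo" → 5 new (d, a, e, d, o)
  "oghcsoe" → prefix "oghcs" already present; 2 new (o, e)
  "oghcfkrp" → prefix "oghcf" already present; 3 new (k, r, p)
  "oghcfkr" → prefix "oghcfkr" already present; 0 new (none)
  "oghcszaw" → prefix "oghcsza" already present; 1 new (w)
Total nodes = 8 + 4 + 6 + 1 + 2 + 1 + 5 + 2 + 3 + 0 + 1 = 33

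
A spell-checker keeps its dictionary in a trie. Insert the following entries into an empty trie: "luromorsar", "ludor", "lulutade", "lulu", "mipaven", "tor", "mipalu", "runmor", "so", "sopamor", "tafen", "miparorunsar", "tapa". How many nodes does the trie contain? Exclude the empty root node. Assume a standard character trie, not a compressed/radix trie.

58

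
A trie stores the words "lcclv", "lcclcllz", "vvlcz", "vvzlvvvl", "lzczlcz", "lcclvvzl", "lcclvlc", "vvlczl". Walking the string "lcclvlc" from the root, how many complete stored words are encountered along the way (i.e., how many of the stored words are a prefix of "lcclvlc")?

2

Traverse "lcclvlc" character by character; count nodes along the way that are marked as word ends.
Prefixes of the query that are stored words: "lcclv", "lcclvlc"
Count: 2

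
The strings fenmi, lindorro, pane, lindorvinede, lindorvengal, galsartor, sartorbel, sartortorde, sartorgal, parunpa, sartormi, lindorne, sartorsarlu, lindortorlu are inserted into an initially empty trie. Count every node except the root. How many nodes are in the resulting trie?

73

Insert word by word; a character creates a node only if that edge doesn't already exist:
  "fenmi" → 5 new (f, e, n, m, i)
  "lindorro" → 8 new (l, i, n, d, o, r, r, o)
  "pane" → 4 new (p, a, n, e)
  "lindorvinede" → prefix "lindor" already present; 6 new (v, i, n, e, d, e)
  "lindorvengal" → prefix "lindorv" already present; 5 new (e, n, g, a, l)
  "galsartor" → 9 new (g, a, l, s, a, r, t, o, r)
  "sartorbel" → 9 new (s, a, r, t, o, r, b, e, l)
  "sartortorde" → prefix "sartor" already present; 5 new (t, o, r, d, e)
  "sartorgal" → prefix "sartor" already present; 3 new (g, a, l)
  "parunpa" → prefix "pa" already present; 5 new (r, u, n, p, a)
  "sartormi" → prefix "sartor" already present; 2 new (m, i)
  "lindorne" → prefix "lindor" already present; 2 new (n, e)
  "sartorsarlu" → prefix "sartor" already present; 5 new (s, a, r, l, u)
  "lindortorlu" → prefix "lindor" already present; 5 new (t, o, r, l, u)
Total nodes = 5 + 8 + 4 + 6 + 5 + 9 + 9 + 5 + 3 + 5 + 2 + 2 + 5 + 5 = 73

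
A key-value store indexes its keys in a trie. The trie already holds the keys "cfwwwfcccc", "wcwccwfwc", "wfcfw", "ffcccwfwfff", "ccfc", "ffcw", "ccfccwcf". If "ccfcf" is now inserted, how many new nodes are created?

1

The longest prefix of "ccfcf" already in the trie is "ccfc" (length 4).
Each of the 1 remaining characters creates one node.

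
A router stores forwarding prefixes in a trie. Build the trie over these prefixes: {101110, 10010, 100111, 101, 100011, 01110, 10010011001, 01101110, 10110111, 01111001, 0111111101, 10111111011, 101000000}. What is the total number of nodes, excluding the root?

55

Trace insertions, counting only characters that open a new branch:
  "101110" → 6 new (1, 0, 1, 1, 1, 0)
  "10010" → prefix "10" already present; 3 new (0, 1, 0)
  "100111" → prefix "1001" already present; 2 new (1, 1)
  "101" → prefix "101" already present; 0 new (none)
  "100011" → prefix "100" already present; 3 new (0, 1, 1)
  "01110" → 5 new (0, 1, 1, 1, 0)
  "10010011001" → prefix "10010" already present; 6 new (0, 1, 1, 0, 0, 1)
  "01101110" → prefix "011" already present; 5 new (0, 1, 1, 1, 0)
  "10110111" → prefix "1011" already present; 4 new (0, 1, 1, 1)
  "01111001" → prefix "0111" already present; 4 new (1, 0, 0, 1)
  "0111111101" → prefix "01111" already present; 5 new (1, 1, 1, 0, 1)
  "10111111011" → prefix "10111" already present; 6 new (1, 1, 1, 0, 1, 1)
  "101000000" → prefix "101" already present; 6 new (0, 0, 0, 0, 0, 0)
Total nodes = 6 + 3 + 2 + 0 + 3 + 5 + 6 + 5 + 4 + 4 + 5 + 6 + 6 = 55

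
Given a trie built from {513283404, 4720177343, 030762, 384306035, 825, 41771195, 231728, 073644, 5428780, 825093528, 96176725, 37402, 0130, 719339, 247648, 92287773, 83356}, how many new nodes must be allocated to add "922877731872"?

"92287773" is already a path in the trie; the remaining "1872" must be added.
Each of the 4 remaining characters creates one node.

4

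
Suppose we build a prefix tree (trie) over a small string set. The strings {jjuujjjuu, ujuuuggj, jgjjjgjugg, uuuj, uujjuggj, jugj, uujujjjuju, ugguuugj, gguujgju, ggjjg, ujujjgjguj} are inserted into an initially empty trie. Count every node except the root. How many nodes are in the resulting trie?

70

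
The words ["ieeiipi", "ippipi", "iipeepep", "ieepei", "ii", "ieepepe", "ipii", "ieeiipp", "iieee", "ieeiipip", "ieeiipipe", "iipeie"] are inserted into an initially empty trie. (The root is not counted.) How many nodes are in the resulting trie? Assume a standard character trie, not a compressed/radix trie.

Count nodes per top-level branch (shared prefixes stored once):
  'i'-branch (ieeiipi, ieeiipip, ieeiipipe, ieeiipp, ieepei, ieepepe, ii, iieee, iipeepep, iipeie, ipii, ippipi): 34 nodes
Sum: 34

34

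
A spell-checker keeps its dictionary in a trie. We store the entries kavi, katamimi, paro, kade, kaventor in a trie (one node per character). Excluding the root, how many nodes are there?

21

Trie structure (* marks end of a word):
(root)
├─ k
│  └─ a
│     ├─ d
│     │  └─ e *
│     ├─ t
│     │  └─ a
│     │     └─ m
│     │        └─ i
│     │           └─ m
│     │              └─ i *
│     └─ v
│        ├─ e
│        │  └─ n
│        │     └─ t
│        │        └─ o
│        │           └─ r *
│        └─ i *
└─ p
   └─ a
      └─ r
         └─ o *
Counting every labelled node above: 21.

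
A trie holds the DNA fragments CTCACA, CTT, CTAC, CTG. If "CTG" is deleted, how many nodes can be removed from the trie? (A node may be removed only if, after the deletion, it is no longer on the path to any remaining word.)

After clearing the end-marker at "CTG", prune upward until reaching a node still needed by another word.
The suffix "G" (1 node) is used only by "CTG"; the node for "CT" still has the child "C", so pruning stops there.
Nodes removed: 1

1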